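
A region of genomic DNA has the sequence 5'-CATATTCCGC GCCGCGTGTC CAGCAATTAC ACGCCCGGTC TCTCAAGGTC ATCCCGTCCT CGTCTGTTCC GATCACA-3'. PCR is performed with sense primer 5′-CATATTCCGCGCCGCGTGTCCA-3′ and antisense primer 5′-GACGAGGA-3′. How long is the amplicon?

Scanning the template, CATATTCCGCGCCGCGTGTCCA occurs at positions 1–22; this primer anneals to the bottom strand there with its 3' end pointing downstream.
The reverse primer's reverse complement is TCCTCGTC, which matches the template at positions 57–64.
Amplicon spans positions 1–64: 64 bp.

64 bp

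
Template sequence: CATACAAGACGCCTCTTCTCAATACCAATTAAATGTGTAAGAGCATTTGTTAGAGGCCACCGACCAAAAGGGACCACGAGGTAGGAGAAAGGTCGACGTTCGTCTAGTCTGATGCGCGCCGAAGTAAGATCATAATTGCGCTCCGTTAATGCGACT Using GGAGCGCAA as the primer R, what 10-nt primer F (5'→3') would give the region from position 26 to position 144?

The reverse primer's reverse complement TTGCGCTCC matches the template at positions 136–144; the product starts at position 26.
The forward primer is identical to the top strand over positions 26–35: CAATTAAATG.

5'-CAATTAAATG-3'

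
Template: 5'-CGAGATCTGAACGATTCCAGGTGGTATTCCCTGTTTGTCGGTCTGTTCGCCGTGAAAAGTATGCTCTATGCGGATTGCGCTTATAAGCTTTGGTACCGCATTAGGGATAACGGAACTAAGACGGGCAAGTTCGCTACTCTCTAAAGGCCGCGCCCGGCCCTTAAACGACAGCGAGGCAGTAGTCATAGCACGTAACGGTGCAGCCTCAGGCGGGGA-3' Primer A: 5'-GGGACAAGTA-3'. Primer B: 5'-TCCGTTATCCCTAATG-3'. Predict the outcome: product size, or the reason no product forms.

Primer A (GGGACAAGTA) does not match the top strand, and its reverse complement TACTTGTCCC does not match either.
With no annealing site for primer A, no amplification occurs.

No product — primer A has no binding site in the template.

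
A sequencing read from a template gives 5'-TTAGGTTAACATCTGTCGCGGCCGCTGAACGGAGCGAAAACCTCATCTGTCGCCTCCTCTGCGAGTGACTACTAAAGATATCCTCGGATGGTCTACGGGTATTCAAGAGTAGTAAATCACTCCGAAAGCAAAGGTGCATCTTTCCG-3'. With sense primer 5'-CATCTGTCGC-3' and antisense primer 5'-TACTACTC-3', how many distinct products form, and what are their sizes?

Two products: 105 bp, 71 bp

The forward primer CATCTGTCGC matches the top strand at positions 10–19, 44–53.
The reverse primer's reverse complement is GAGTAGTA, matching at positions 107–114.
Each forward site pairs with the reverse site to give a product ending at position 114: sizes 105, 71 bp.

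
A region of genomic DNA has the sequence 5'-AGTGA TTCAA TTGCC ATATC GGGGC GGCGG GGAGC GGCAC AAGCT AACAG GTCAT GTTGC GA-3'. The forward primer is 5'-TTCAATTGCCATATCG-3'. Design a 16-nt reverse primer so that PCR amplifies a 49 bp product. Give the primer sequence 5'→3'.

The forward primer binds at positions 6–21, so a 49 bp product ends at position 6 + 49 − 1 = 54.
The reverse primer anneals to the top strand over positions 39–54, i.e. to ACAAGCTAACAGGTCA.
Its sequence written 5'→3' is the reverse complement: TGACCTGTTAGCTTGT.

5'-TGACCTGTTAGCTTGT-3'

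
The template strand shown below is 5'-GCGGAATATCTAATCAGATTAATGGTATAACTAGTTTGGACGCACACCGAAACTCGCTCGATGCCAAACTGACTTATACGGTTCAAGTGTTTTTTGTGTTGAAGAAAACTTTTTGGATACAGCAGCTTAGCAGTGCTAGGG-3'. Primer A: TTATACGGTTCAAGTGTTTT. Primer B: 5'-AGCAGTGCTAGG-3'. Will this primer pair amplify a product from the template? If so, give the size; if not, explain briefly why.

No product — both primers anneal to the same strand and extend in the same direction.

Primer A (TTATACGGTTCAAGTGTTTT) matches the top strand at positions 74–93 (3' end points downstream).
Primer B (AGCAGTGCTAGG) also matches the top strand directly, at positions 129–140 — its reverse complement CCTAGCACTGCT is not present.
Both primers anneal to the bottom strand with 3' ends pointing the same way, so neither can prime synthesis back toward the other.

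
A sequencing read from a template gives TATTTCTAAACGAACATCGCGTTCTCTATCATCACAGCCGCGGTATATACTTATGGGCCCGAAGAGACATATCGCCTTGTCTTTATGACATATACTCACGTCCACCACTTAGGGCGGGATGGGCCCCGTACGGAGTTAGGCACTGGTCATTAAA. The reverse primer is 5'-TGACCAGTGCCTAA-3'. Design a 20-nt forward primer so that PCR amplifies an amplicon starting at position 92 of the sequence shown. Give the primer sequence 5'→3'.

The reverse primer's reverse complement TTAGGCACTGGTCA matches the template at positions 136–149; the product starts at position 92.
The forward primer is identical to the top strand over positions 92–111: ATACTCACGTCCACCACTTA.

5'-ATACTCACGTCCACCACTTA-3'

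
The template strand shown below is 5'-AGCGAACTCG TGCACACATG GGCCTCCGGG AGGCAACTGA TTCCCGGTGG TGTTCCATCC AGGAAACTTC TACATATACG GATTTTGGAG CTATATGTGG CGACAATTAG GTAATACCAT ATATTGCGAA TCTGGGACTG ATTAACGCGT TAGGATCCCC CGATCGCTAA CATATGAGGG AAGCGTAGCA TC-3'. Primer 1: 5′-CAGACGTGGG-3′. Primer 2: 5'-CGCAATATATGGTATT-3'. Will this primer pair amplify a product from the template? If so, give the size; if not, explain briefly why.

Primer 1 (CAGACGTGGG) does not match the top strand, and its reverse complement CCCACGTCTG does not match either.
With no annealing site for primer 1, no amplification occurs.

No product — primer 1 has no binding site in the template.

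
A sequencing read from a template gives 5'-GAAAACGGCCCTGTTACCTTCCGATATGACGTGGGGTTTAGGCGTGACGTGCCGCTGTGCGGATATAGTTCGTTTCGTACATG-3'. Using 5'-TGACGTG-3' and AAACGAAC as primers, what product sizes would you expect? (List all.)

The forward primer TGACGTG matches the top strand at positions 27–33, 45–51.
The reverse primer's reverse complement is GTTCGTTT, matching at positions 68–75.
Each forward site pairs with the reverse site to give a product ending at position 75: sizes 49, 31 bp.

49 bp, 31 bp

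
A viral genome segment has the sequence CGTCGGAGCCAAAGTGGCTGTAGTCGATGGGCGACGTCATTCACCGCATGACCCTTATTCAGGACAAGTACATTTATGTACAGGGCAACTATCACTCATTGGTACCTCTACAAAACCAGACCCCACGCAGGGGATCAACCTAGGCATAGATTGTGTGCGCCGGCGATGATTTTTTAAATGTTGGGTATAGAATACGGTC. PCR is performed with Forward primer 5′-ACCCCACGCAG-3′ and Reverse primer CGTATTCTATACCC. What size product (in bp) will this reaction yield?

77 bp

Scanning the template, ACCCCACGCAG occurs at positions 120–130; this primer anneals to the bottom strand there with its 3' end pointing downstream.
Taking the reverse complement of CGTATTCTATACCC gives GGGTATAGAATACG, found at positions 183–196 on the template; the primer anneals here to the top strand with its 3' end pointing upstream.
Amplicon spans positions 120–196: 77 bp.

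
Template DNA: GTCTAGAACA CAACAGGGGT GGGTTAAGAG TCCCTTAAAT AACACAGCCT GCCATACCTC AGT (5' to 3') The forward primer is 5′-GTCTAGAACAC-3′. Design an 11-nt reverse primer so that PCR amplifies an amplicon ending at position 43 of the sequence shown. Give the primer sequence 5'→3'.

The forward primer binds at positions 1–11; the product's 3' end on the top strand is position 43.
The reverse primer anneals to the top strand over positions 33–43, i.e. to CCTTAAATAAC.
Its sequence written 5'→3' is the reverse complement: GTTATTTAAGG.

5'-GTTATTTAAGG-3'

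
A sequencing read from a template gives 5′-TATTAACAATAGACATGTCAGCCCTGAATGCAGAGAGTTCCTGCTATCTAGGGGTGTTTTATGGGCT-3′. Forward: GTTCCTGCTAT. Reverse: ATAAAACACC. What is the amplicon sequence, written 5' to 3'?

5'-GTTCCTGCTATCTAGGGGTGTTTTAT-3'

The forward primer matches the template at positions 37–47.
Taking the reverse complement of ATAAAACACC gives GGTGTTTTAT, found at positions 53–62 on the template; the primer anneals here to the top strand with its 3' end pointing upstream.
The product is the template from position 37 through 62 (26 bp).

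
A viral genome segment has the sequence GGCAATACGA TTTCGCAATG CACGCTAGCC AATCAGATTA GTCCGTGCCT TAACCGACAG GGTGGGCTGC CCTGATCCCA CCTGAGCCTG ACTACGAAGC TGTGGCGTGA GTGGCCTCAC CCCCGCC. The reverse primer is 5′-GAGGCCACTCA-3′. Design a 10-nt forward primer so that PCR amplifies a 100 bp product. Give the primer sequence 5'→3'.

5'-TGCACGCTAG-3'

The reverse primer's reverse complement TGAGTGGCCTC matches the template at positions 108–118, so the product ends at position 118.
A 100 bp product then starts at position 118 − 100 + 1 = 19.
The forward primer is identical to the top strand there: TGCACGCTAG.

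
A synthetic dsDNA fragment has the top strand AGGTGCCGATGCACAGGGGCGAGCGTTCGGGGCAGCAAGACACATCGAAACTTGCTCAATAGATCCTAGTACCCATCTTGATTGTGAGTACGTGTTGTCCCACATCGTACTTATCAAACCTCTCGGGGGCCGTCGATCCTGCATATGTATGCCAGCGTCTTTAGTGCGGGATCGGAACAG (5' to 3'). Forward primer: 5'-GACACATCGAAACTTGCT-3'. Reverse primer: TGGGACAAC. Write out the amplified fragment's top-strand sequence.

5'-GACACATCGAAACTTGCTCAATAGATCCTAGTACCCATCTTGATTGTGAGTACGTGTTGTCCCA-3'

Scanning the template, GACACATCGAAACTTGCT occurs at positions 39–56; this primer anneals to the bottom strand there with its 3' end pointing downstream.
Taking the reverse complement of TGGGACAAC gives GTTGTCCCA, found at positions 94–102 on the template; the primer anneals here to the top strand with its 3' end pointing upstream.
The product is the template from position 39 through 102 (64 bp).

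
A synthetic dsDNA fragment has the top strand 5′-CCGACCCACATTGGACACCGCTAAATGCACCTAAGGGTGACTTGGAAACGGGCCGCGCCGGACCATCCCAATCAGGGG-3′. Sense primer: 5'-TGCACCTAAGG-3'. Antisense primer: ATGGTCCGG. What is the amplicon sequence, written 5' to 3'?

Forward primer TGCACCTAAGG is found on the top strand at positions 26–36.
Taking the reverse complement of ATGGTCCGG gives CCGGACCAT, found at positions 58–66 on the template; the primer anneals here to the top strand with its 3' end pointing upstream.
The product is the template from position 26 through 66 (41 bp).

5'-TGCACCTAAGGGTGACTTGGAAACGGGCCGCGCCGGACCAT-3'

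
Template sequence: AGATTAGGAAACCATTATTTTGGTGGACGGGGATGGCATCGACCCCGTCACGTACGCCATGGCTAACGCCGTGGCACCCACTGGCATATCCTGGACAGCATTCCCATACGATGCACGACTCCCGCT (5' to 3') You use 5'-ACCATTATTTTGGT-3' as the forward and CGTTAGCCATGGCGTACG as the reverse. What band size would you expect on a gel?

58 bp

Scanning the template, ACCATTATTTTGGT occurs at positions 11–24; this primer anneals to the bottom strand there with its 3' end pointing downstream.
The reverse primer's reverse complement is CGTACGCCATGGCTAACG, which matches the template at positions 51–68.
Amplicon spans positions 11–68: 58 bp.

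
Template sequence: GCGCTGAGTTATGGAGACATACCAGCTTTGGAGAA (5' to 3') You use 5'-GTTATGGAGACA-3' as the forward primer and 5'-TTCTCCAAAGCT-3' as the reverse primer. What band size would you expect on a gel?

28 bp

Scanning the template, GTTATGGAGACA occurs at positions 8–19; this primer anneals to the bottom strand there with its 3' end pointing downstream.
Taking the reverse complement of TTCTCCAAAGCT gives AGCTTTGGAGAA, found at positions 24–35 on the template; the primer anneals here to the top strand with its 3' end pointing upstream.
The product runs from position 8 to position 35, so its length is 35 − 8 + 1 = 28 bp.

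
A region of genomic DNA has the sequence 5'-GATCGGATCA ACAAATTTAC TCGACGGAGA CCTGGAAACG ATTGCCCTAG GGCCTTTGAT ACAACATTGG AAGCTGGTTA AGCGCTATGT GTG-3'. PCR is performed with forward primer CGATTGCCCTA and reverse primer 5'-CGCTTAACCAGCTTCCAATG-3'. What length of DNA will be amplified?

Forward primer CGATTGCCCTA is found on the top strand at positions 39–49.
Taking the reverse complement of CGCTTAACCAGCTTCCAATG gives CATTGGAAGCTGGTTAAGCG, found at positions 65–84 on the template; the primer anneals here to the top strand with its 3' end pointing upstream.
Amplicon spans positions 39–84: 46 bp.

46 bp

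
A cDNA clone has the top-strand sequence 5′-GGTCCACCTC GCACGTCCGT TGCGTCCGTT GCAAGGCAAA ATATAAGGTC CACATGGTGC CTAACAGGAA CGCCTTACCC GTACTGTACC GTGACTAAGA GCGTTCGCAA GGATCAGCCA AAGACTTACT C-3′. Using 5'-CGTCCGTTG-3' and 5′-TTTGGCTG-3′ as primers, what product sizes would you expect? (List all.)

109 bp, 100 bp

The forward primer CGTCCGTTG matches the top strand at positions 14–22, 23–31.
The reverse primer's reverse complement is CAGCCAAA, matching at positions 115–122.
Each forward site pairs with the reverse site to give a product ending at position 122: sizes 109, 100 bp.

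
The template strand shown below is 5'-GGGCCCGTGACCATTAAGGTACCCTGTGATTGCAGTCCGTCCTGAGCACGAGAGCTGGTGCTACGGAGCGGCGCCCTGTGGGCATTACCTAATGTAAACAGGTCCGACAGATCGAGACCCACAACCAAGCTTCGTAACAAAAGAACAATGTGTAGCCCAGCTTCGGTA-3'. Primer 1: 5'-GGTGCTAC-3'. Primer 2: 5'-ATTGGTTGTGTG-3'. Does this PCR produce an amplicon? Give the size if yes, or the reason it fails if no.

No product — primer 2 has no binding site in the template.

Primer 2 (ATTGGTTGTGTG) does not match the top strand, and its reverse complement CACACAACCAAT does not match either.
With no annealing site for primer 2, no amplification occurs.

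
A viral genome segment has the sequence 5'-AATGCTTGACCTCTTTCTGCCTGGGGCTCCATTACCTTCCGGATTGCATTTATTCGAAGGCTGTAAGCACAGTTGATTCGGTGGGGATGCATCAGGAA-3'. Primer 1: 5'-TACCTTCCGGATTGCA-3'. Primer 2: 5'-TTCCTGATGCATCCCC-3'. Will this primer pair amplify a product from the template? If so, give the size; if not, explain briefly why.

Yes — a 66 bp product.

Primer 1 (TACCTTCCGGATTGCA) matches the top strand at positions 33–48; it acts as a forward primer.
Primer 2's reverse complement is GGGGATGCATCAGGAA, matching the top strand at positions 83–98; it acts as a reverse primer.
The 3' ends face each other across positions 33–98, giving a 66 bp product.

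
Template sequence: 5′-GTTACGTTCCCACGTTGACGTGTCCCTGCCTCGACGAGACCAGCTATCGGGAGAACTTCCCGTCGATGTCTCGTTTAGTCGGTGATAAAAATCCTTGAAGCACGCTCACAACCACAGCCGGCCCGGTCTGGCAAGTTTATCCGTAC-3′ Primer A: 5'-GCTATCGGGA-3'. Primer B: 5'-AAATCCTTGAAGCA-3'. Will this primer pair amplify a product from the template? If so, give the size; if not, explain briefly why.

No product — both primers anneal to the same strand and extend in the same direction.

Primer A (GCTATCGGGA) matches the top strand at positions 43–52 (3' end points downstream).
Primer B (AAATCCTTGAAGCA) also matches the top strand directly, at positions 89–102 — its reverse complement TGCTTCAAGGATTT is not present.
Both primers anneal to the bottom strand with 3' ends pointing the same way, so neither can prime synthesis back toward the other.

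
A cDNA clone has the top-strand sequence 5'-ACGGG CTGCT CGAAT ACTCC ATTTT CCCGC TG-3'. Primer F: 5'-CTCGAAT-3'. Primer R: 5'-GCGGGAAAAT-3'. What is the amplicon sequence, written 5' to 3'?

The forward primer matches the template at positions 9–15.
Taking the reverse complement of GCGGGAAAAT gives ATTTTCCCGC, found at positions 21–30 on the template; the primer anneals here to the top strand with its 3' end pointing upstream.
The product is the template from position 9 through 30 (22 bp).

5'-CTCGAATACTCCATTTTCCCGC-3'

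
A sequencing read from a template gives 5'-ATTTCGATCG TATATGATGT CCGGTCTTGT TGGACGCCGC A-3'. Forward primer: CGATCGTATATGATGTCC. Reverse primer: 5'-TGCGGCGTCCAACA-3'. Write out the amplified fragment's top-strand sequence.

5'-CGATCGTATATGATGTCCGGTCTTGTTGGACGCCGCA-3'

The forward primer matches the template at positions 5–22.
Reverse complement of the reverse primer: TGTTGGACGCCGCA. This occurs on the top strand at positions 28–41.
The product is the template from position 5 through 41 (37 bp).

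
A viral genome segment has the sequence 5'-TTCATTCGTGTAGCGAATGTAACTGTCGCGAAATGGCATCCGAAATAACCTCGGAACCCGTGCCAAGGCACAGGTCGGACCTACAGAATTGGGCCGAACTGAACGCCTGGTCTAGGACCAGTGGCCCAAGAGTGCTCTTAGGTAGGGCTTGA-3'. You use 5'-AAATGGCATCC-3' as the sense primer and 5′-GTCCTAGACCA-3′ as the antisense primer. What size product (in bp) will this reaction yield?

Forward primer AAATGGCATCC is found on the top strand at positions 31–41.
Reverse complement of the reverse primer: TGGTCTAGGAC. This occurs on the top strand at positions 108–118.
Product length = (reverse-primer end) − (forward-primer start) + 1 = 118 − 31 + 1 = 88 bp.

88 bp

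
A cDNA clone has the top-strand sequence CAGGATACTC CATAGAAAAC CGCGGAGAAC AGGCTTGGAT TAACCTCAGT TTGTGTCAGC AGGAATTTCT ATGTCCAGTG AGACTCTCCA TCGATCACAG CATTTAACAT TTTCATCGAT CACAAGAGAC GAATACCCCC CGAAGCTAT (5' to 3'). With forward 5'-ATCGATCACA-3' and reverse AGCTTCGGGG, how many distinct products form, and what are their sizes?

Two products: 58 bp, 33 bp

The forward primer ATCGATCACA matches the top strand at positions 90–99, 115–124.
The reverse primer's reverse complement is CCCCGAAGCT, matching at positions 138–147.
Each forward site pairs with the reverse site to give a product ending at position 147: sizes 58, 33 bp.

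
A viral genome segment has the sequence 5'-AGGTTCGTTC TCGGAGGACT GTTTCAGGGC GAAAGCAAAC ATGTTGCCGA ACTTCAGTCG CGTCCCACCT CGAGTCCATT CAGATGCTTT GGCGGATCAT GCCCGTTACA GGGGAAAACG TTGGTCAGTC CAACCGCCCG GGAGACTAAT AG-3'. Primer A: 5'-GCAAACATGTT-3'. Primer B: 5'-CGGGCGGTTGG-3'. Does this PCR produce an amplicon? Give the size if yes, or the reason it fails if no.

Yes — a 106 bp product.

Primer A (GCAAACATGTT) matches the top strand at positions 35–45; it acts as a forward primer.
Primer B's reverse complement is CCAACCGCCCG, matching the top strand at positions 130–140; it acts as a reverse primer.
The 3' ends face each other across positions 35–140, giving a 106 bp product.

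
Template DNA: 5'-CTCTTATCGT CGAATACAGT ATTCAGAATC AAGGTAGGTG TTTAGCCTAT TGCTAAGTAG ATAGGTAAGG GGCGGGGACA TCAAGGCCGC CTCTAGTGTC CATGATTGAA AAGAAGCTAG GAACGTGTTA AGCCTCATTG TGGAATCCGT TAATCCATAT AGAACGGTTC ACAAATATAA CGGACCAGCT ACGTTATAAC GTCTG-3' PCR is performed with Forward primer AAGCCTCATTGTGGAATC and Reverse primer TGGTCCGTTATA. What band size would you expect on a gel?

Forward primer AAGCCTCATTGTGGAATC is found on the top strand at positions 130–147.
Reverse complement of the reverse primer: TATAACGGACCA. This occurs on the top strand at positions 176–187.
Amplicon spans positions 130–187: 58 bp.

58 bp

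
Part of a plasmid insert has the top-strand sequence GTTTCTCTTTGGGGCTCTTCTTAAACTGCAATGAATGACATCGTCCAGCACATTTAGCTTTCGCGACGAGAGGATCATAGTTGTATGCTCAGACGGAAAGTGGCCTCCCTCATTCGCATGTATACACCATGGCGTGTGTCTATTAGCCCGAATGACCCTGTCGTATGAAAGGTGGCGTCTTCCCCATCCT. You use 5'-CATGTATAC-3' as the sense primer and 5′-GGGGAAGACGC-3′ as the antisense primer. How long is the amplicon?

Forward primer CATGTATAC is found on the top strand at positions 117–125.
Reverse complement of the reverse primer: GCGTCTTCCCC. This occurs on the top strand at positions 175–185.
Amplicon spans positions 117–185: 69 bp.

69 bp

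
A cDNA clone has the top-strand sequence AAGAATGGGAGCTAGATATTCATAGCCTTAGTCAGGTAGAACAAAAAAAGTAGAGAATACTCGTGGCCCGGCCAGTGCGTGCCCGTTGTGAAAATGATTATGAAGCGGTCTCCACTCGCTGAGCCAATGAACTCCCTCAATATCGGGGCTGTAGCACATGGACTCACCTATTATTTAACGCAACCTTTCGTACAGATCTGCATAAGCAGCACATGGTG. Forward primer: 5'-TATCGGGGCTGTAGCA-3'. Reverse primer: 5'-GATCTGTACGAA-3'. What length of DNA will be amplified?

58 bp

Forward primer TATCGGGGCTGTAGCA is found on the top strand at positions 141–156.
Taking the reverse complement of GATCTGTACGAA gives TTCGTACAGATC, found at positions 187–198 on the template; the primer anneals here to the top strand with its 3' end pointing upstream.
Product length = (reverse-primer end) − (forward-primer start) + 1 = 198 − 141 + 1 = 58 bp.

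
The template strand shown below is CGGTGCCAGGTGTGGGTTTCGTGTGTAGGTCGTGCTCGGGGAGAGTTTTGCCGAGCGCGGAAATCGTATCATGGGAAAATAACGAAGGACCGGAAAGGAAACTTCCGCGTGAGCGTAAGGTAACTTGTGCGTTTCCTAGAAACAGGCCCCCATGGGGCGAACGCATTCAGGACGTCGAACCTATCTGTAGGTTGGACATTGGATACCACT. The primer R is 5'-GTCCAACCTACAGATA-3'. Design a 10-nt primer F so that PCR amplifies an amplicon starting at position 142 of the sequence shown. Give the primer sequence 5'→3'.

5'-ACAGGCCCCC-3'

The reverse primer's reverse complement TATCTGTAGGTTGGAC matches the template at positions 182–197; the product starts at position 142.
The forward primer is identical to the top strand over positions 142–151: ACAGGCCCCC.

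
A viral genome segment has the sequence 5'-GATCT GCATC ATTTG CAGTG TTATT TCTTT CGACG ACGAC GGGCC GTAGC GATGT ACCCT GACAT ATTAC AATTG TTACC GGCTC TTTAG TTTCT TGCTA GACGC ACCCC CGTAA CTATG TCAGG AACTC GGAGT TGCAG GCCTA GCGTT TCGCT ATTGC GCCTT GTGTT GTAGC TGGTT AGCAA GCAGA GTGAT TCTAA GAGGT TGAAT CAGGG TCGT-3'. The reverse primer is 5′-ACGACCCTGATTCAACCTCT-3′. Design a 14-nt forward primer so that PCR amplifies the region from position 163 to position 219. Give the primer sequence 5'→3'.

5'-CTTGTGTTGTAGCT-3'

The reverse primer's reverse complement AGAGGTTGAATCAGGGTCGT matches the template at positions 200–219; the product starts at position 163.
The forward primer is identical to the top strand over positions 163–176: CTTGTGTTGTAGCT.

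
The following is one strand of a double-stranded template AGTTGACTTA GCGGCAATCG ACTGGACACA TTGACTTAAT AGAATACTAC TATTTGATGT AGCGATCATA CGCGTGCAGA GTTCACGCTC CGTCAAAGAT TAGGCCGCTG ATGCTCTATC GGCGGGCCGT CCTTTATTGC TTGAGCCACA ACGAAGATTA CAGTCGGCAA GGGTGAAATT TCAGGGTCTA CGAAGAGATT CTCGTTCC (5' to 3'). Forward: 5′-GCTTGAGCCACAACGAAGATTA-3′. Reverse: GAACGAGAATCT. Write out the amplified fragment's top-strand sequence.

Scanning the template, GCTTGAGCCACAACGAAGATTA occurs at positions 139–160; this primer anneals to the bottom strand there with its 3' end pointing downstream.
Reverse complement of the reverse primer: AGATTCTCGTTC. This occurs on the top strand at positions 196–207.
The product is the template from position 139 through 207 (69 bp).

5'-GCTTGAGCCACAACGAAGATTACAGTCGGCAAGGGTGAAATTTCAGGGTCTACGAAGAGATTCTCGTTC-3'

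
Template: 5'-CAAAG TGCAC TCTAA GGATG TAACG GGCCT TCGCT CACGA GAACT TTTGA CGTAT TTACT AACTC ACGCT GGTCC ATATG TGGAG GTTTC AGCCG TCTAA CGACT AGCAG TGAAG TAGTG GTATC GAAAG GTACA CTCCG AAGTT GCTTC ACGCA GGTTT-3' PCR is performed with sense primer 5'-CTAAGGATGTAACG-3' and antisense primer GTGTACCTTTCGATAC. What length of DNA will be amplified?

125 bp

Scanning the template, CTAAGGATGTAACG occurs at positions 12–25; this primer anneals to the bottom strand there with its 3' end pointing downstream.
Taking the reverse complement of GTGTACCTTTCGATAC gives GTATCGAAAGGTACAC, found at positions 121–136 on the template; the primer anneals here to the top strand with its 3' end pointing upstream.
The product runs from position 12 to position 136, so its length is 136 − 12 + 1 = 125 bp.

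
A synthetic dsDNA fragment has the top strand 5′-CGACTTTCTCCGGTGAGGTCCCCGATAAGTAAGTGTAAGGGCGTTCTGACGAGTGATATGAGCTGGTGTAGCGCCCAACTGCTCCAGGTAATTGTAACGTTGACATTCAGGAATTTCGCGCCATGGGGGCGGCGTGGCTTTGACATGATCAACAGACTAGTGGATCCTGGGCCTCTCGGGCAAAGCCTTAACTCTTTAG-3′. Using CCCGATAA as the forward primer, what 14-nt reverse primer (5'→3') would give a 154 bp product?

5'-AGGCCCAGGATCCA-3'

The forward primer binds at positions 21–28, so a 154 bp product ends at position 21 + 154 − 1 = 174.
The reverse primer anneals to the top strand over positions 161–174, i.e. to TGGATCCTGGGCCT.
Its sequence written 5'→3' is the reverse complement: AGGCCCAGGATCCA.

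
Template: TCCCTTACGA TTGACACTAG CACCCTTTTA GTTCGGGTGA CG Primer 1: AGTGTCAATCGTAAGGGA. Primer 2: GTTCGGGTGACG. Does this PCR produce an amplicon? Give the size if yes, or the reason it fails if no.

Primer 1 (AGTGTCAATCGTAAGGGA) has reverse complement TCCCTTACGATTGACACT, which matches the top strand at positions 1–18; primer 1 anneals to the top strand there with its 3' end pointing upstream toward position 1.
Primer 2 (GTTCGGGTGACG) matches the top strand directly at positions 31–42; it anneals to the bottom strand with its 3' end pointing downstream toward position 42.
The 3' ends diverge (primer 1 extends toward position 1, primer 2 toward position 42), so the primers never converge on a shared product.

No product — the primers' 3' ends point away from each other.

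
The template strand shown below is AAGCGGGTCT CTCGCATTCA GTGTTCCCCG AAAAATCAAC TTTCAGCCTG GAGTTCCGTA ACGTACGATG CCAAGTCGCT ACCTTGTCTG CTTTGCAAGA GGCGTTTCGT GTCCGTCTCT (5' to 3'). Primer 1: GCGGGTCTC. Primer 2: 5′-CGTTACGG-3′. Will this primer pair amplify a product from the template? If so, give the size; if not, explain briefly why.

Yes — a 61 bp product.

Primer 1 (GCGGGTCTC) matches the top strand at positions 3–11; it acts as a forward primer.
Primer 2's reverse complement is CCGTAACG, matching the top strand at positions 56–63; it acts as a reverse primer.
The 3' ends face each other across positions 3–63, giving a 61 bp product.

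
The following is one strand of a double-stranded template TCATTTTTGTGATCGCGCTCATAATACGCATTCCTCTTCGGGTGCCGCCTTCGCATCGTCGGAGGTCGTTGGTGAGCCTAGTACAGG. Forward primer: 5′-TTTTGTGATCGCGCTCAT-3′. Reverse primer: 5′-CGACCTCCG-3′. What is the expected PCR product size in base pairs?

Forward primer TTTTGTGATCGCGCTCAT is found on the top strand at positions 5–22.
Taking the reverse complement of CGACCTCCG gives CGGAGGTCG, found at positions 60–68 on the template; the primer anneals here to the top strand with its 3' end pointing upstream.
Product length = (reverse-primer end) − (forward-primer start) + 1 = 68 − 5 + 1 = 64 bp.

64 bp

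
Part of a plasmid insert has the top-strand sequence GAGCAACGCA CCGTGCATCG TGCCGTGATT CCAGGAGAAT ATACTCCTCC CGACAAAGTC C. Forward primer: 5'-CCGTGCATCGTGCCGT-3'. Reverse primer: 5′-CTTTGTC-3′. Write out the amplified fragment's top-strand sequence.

The forward primer matches the template at positions 11–26.
The reverse primer's reverse complement is GACAAAG, which matches the template at positions 52–58.
The product is the template from position 11 through 58 (48 bp).

5'-CCGTGCATCGTGCCGTGATTCCAGGAGAATATACTCCTCCCGACAAAG-3'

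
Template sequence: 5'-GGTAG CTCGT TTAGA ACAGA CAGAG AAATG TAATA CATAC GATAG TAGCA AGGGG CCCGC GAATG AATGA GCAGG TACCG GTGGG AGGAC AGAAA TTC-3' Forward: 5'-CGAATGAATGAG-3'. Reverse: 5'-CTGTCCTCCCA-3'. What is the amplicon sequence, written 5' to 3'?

Forward primer CGAATGAATGAG is found on the top strand at positions 60–71.
Reverse complement of the reverse primer: TGGGAGGACAG. This occurs on the top strand at positions 82–92.
The product is the template from position 60 through 92 (33 bp).

5'-CGAATGAATGAGCAGGTACCGGTGGGAGGACAG-3'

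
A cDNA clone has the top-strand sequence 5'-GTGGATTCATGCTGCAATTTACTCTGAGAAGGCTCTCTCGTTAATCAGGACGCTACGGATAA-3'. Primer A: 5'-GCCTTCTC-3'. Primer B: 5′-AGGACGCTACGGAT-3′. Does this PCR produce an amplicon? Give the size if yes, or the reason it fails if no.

Primer A (GCCTTCTC) has reverse complement GAGAAGGC, which matches the top strand at positions 26–33; primer A anneals to the top strand there with its 3' end pointing upstream toward position 26.
Primer B (AGGACGCTACGGAT) matches the top strand directly at positions 47–60; it anneals to the bottom strand with its 3' end pointing downstream toward position 60.
The 3' ends diverge (primer A extends toward position 1, primer B toward position 62), so the primers never converge on a shared product.

No product — the primers' 3' ends point away from each other.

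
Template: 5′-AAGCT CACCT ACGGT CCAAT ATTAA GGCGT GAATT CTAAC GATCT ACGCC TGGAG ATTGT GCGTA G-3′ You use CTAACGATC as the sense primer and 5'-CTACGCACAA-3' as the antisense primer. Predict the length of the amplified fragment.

Forward primer CTAACGATC is found on the top strand at positions 36–44.
Reverse complement of the reverse primer: TTGTGCGTAG. This occurs on the top strand at positions 57–66.
The product runs from position 36 to position 66, so its length is 66 − 36 + 1 = 31 bp.

31 bp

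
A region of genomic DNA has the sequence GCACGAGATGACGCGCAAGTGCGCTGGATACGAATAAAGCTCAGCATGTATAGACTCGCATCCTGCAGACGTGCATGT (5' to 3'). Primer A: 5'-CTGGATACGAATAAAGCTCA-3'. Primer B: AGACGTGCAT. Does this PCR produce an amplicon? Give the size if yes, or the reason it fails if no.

No product — both primers anneal to the same strand and extend in the same direction.

Primer A (CTGGATACGAATAAAGCTCA) matches the top strand at positions 24–43 (3' end points downstream).
Primer B (AGACGTGCAT) also matches the top strand directly, at positions 67–76 — its reverse complement ATGCACGTCT is not present.
Both primers anneal to the bottom strand with 3' ends pointing the same way, so neither can prime synthesis back toward the other.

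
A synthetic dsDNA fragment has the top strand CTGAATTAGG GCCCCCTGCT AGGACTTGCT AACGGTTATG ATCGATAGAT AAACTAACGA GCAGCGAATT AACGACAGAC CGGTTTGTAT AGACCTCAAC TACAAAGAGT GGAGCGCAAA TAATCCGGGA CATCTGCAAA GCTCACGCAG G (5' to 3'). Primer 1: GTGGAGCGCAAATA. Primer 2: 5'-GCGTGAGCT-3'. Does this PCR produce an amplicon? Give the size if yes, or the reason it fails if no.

Primer 1 (GTGGAGCGCAAATA) matches the top strand at positions 109–122; it acts as a forward primer.
Primer 2's reverse complement is AGCTCACGC, matching the top strand at positions 140–148; it acts as a reverse primer.
The 3' ends face each other across positions 109–148, giving a 40 bp product.

Yes — a 40 bp product.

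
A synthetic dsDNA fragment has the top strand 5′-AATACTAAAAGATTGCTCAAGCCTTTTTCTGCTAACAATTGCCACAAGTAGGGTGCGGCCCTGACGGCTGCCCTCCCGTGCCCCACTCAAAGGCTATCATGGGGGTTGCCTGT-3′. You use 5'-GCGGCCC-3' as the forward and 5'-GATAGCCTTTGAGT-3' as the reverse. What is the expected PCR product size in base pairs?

Scanning the template, GCGGCCC occurs at positions 55–61; this primer anneals to the bottom strand there with its 3' end pointing downstream.
Reverse complement of the reverse primer: ACTCAAAGGCTATC. This occurs on the top strand at positions 85–98.
Amplicon spans positions 55–98: 44 bp.

44 bp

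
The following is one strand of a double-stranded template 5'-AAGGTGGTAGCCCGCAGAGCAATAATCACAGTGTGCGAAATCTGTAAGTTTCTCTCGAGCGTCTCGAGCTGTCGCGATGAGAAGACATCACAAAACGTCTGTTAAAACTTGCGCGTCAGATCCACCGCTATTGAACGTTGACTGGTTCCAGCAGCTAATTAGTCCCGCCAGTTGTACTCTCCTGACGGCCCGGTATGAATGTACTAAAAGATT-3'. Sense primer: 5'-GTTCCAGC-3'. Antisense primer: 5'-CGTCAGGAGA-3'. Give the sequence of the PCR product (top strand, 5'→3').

Scanning the template, GTTCCAGC occurs at positions 145–152; this primer anneals to the bottom strand there with its 3' end pointing downstream.
Reverse complement of the reverse primer: TCTCCTGACG. This occurs on the top strand at positions 178–187.
The product is the template from position 145 through 187 (43 bp).

5'-GTTCCAGCAGCTAATTAGTCCCGCCAGTTGTACTCTCCTGACG-3'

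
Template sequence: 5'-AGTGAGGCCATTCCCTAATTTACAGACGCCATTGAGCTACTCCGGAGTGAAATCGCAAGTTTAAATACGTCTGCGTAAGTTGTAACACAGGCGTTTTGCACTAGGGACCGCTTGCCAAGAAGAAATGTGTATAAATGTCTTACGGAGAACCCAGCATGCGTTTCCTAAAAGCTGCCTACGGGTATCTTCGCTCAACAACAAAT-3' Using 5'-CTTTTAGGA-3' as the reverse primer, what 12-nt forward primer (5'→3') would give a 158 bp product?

The reverse primer's reverse complement TCCTAAAAG matches the template at positions 163–171, so the product ends at position 171.
A 158 bp product then starts at position 171 − 158 + 1 = 14.
The forward primer is identical to the top strand there: CCTAATTTACAG.

5'-CCTAATTTACAG-3'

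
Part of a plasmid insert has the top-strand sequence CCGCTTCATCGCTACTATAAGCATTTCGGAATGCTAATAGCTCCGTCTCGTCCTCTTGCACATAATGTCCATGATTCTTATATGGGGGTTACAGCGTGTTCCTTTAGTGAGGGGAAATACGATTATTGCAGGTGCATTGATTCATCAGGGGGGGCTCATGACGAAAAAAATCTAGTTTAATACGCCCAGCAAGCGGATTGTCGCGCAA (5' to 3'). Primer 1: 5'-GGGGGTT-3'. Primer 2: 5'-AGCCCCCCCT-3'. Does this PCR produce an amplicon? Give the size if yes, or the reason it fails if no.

Primer 1 (GGGGGTT) matches the top strand at positions 84–90; it acts as a forward primer.
Primer 2's reverse complement is AGGGGGGGCT, matching the top strand at positions 147–156; it acts as a reverse primer.
The 3' ends face each other across positions 84–156, giving a 73 bp product.

Yes — a 73 bp product.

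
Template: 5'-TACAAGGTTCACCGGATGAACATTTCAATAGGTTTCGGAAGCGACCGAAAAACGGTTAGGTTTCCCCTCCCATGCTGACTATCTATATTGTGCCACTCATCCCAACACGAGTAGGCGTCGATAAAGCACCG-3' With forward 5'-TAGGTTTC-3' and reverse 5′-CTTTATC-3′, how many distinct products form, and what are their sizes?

Two products: 98 bp, 70 bp

The forward primer TAGGTTTC matches the top strand at positions 29–36, 57–64.
The reverse primer's reverse complement is GATAAAG, matching at positions 120–126.
Each forward site pairs with the reverse site to give a product ending at position 126: sizes 98, 70 bp.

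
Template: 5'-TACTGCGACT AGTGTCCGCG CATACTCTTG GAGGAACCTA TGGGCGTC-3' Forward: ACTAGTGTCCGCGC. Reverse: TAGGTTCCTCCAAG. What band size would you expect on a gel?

Scanning the template, ACTAGTGTCCGCGC occurs at positions 8–21; this primer anneals to the bottom strand there with its 3' end pointing downstream.
Reverse complement of the reverse primer: CTTGGAGGAACCTA. This occurs on the top strand at positions 27–40.
Product length = (reverse-primer end) − (forward-primer start) + 1 = 40 − 8 + 1 = 33 bp.

33 bp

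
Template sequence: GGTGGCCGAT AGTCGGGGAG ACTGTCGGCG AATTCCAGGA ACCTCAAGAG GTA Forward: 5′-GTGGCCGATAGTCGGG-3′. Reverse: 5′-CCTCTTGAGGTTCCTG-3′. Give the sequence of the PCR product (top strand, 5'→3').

5'-GTGGCCGATAGTCGGGGAGACTGTCGGCGAATTCCAGGAACCTCAAGAGG-3'

Scanning the template, GTGGCCGATAGTCGGG occurs at positions 2–17; this primer anneals to the bottom strand there with its 3' end pointing downstream.
The reverse primer's reverse complement is CAGGAACCTCAAGAGG, which matches the template at positions 36–51.
The product is the template from position 2 through 51 (50 bp).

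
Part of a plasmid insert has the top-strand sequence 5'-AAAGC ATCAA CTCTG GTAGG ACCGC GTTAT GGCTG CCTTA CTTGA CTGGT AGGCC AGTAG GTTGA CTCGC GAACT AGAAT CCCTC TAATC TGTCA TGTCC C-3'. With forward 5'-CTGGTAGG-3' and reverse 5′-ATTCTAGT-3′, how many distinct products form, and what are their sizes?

Two products: 68 bp, 35 bp

The forward primer CTGGTAGG matches the top strand at positions 13–20, 46–53.
The reverse primer's reverse complement is ACTAGAAT, matching at positions 73–80.
Each forward site pairs with the reverse site to give a product ending at position 80: sizes 68, 35 bp.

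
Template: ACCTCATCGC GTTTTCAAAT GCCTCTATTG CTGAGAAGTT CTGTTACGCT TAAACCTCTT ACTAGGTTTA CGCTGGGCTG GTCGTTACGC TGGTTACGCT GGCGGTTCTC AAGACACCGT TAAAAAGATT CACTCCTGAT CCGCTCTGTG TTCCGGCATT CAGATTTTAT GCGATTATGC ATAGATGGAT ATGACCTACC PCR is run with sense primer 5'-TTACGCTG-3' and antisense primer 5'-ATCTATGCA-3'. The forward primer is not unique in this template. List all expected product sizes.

119 bp, 102 bp, 93 bp

The forward primer TTACGCTG matches the top strand at positions 68–75, 85–92, 94–101.
The reverse primer's reverse complement is TGCATAGAT, matching at positions 178–186.
Each forward site pairs with the reverse site to give a product ending at position 186: sizes 119, 102, 93 bp.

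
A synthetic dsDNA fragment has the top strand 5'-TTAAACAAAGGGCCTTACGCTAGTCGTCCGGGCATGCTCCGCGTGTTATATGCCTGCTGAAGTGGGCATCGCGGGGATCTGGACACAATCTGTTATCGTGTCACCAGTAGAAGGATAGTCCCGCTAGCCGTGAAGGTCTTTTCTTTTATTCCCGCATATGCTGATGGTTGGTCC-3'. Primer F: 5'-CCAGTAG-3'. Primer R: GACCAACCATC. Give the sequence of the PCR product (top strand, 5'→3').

Forward primer CCAGTAG is found on the top strand at positions 104–110.
Reverse complement of the reverse primer: GATGGTTGGTC. This occurs on the top strand at positions 163–173.
The product is the template from position 104 through 173 (70 bp).

5'-CCAGTAGAAGGATAGTCCCGCTAGCCGTGAAGGTCTTTTCTTTTATTCCCGCATATGCTGATGGTTGGTC-3'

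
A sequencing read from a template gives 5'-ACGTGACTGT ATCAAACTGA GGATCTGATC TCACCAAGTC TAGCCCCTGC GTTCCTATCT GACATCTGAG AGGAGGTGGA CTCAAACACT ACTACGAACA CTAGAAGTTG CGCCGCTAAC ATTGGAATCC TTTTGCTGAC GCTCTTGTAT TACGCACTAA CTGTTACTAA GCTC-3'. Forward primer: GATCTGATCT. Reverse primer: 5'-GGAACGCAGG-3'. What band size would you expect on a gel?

The forward primer matches the template at positions 22–31.
Taking the reverse complement of GGAACGCAGG gives CCTGCGTTCC, found at positions 46–55 on the template; the primer anneals here to the top strand with its 3' end pointing upstream.
The product runs from position 22 to position 55, so its length is 55 − 22 + 1 = 34 bp.

34 bp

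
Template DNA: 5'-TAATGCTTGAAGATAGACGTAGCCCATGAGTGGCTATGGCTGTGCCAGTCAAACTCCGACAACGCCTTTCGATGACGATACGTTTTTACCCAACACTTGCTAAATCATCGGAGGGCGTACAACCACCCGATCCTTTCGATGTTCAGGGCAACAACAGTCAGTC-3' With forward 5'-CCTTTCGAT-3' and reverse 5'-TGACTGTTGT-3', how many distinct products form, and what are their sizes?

The forward primer CCTTTCGAT matches the top strand at positions 65–73, 132–140.
The reverse primer's reverse complement is ACAACAGTCA, matching at positions 151–160.
Each forward site pairs with the reverse site to give a product ending at position 160: sizes 96, 29 bp.

Two products: 96 bp, 29 bp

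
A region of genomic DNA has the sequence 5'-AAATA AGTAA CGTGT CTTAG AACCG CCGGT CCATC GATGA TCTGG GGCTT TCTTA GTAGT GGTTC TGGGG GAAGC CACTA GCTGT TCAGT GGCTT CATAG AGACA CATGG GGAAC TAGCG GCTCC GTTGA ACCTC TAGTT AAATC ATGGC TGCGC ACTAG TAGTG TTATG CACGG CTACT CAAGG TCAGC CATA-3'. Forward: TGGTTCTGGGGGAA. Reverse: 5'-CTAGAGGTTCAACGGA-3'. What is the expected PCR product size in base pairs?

The forward primer matches the template at positions 60–73.
Taking the reverse complement of CTAGAGGTTCAACGGA gives TCCGTTGAACCTCTAG, found at positions 123–138 on the template; the primer anneals here to the top strand with its 3' end pointing upstream.
The product runs from position 60 to position 138, so its length is 138 − 60 + 1 = 79 bp.

79 bp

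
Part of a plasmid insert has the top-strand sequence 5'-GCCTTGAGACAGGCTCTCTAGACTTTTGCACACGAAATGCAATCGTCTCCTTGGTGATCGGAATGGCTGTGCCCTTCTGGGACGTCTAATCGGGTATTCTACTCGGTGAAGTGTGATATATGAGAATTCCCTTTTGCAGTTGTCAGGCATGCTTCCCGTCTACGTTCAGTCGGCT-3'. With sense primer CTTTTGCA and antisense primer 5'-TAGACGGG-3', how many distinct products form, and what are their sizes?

Two products: 140 bp, 32 bp

The forward primer CTTTTGCA matches the top strand at positions 23–30, 131–138.
The reverse primer's reverse complement is CCCGTCTA, matching at positions 155–162.
Each forward site pairs with the reverse site to give a product ending at position 162: sizes 140, 32 bp.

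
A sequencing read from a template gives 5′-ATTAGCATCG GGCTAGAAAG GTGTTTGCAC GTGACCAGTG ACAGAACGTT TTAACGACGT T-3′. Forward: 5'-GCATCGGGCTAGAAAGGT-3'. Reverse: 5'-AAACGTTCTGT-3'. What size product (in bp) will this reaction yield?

Forward primer GCATCGGGCTAGAAAGGT is found on the top strand at positions 5–22.
The reverse primer's reverse complement is ACAGAACGTTT, which matches the template at positions 41–51.
The product runs from position 5 to position 51, so its length is 51 − 5 + 1 = 47 bp.

47 bp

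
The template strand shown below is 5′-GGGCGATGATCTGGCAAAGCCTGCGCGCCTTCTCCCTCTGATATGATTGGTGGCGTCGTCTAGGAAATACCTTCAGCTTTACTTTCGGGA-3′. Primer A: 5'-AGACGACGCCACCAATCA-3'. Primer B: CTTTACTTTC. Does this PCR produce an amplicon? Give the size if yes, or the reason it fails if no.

Primer A (AGACGACGCCACCAATCA) has reverse complement TGATTGGTGGCGTCGTCT, which matches the top strand at positions 44–61; primer A anneals to the top strand there with its 3' end pointing upstream toward position 44.
Primer B (CTTTACTTTC) matches the top strand directly at positions 77–86; it anneals to the bottom strand with its 3' end pointing downstream toward position 86.
The 3' ends diverge (primer A extends toward position 1, primer B toward position 90), so the primers never converge on a shared product.

No product — the primers' 3' ends point away from each other.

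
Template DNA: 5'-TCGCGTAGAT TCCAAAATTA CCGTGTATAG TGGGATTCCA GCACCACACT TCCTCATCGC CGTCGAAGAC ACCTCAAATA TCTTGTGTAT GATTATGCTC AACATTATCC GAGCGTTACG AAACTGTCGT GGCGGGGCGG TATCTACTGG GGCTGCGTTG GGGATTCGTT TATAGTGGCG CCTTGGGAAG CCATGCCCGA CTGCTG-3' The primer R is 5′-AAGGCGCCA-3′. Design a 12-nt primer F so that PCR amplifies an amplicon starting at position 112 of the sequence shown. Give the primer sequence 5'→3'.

The reverse primer's reverse complement TGGCGCCTT matches the template at positions 176–184; the product starts at position 112.
The forward primer is identical to the top strand over positions 112–123: AGCGTTACGAAA.

5'-AGCGTTACGAAA-3'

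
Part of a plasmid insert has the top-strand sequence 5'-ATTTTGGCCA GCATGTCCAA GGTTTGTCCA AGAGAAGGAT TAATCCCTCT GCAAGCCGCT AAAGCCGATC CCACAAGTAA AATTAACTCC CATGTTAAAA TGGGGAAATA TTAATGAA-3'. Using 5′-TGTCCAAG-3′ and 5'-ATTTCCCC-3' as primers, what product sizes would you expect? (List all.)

96 bp, 85 bp

The forward primer TGTCCAAG matches the top strand at positions 14–21, 25–32.
The reverse primer's reverse complement is GGGGAAAT, matching at positions 102–109.
Each forward site pairs with the reverse site to give a product ending at position 109: sizes 96, 85 bp.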